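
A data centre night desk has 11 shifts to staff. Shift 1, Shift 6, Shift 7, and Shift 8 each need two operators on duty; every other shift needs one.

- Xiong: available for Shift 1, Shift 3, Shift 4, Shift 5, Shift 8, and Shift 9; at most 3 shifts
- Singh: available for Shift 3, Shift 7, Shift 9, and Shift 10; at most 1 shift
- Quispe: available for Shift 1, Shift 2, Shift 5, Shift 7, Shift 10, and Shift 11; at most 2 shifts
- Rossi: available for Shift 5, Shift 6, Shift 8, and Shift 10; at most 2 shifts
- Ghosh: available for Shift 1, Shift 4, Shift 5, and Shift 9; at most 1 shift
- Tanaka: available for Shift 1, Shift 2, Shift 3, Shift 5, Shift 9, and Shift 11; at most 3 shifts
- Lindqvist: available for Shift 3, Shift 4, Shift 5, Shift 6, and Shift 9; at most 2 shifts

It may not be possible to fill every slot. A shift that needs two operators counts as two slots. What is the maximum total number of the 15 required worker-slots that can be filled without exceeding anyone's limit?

14

Total capacity across all operators is 3+1+2+2+1+3+2 = 14, and 15 slots are needed, so at most 14 can be filled.
An assignment achieving 14: Shift 1→Xiong+Ghosh, Shift 2→Quispe, Shift 3→Tanaka, Shift 4→Xiong, Shift 5→Lindqvist, Shift 6→Rossi+Lindqvist, Shift 7→Singh+Quispe, Shift 8→Xiong+Rossi, Shift 9→Tanaka, Shift 11→Tanaka.
Loads: Xiong 3/3, Singh 1/1, Quispe 2/2, Rossi 2/2, Ghosh 1/1, Tanaka 3/3, Lindqvist 2/2.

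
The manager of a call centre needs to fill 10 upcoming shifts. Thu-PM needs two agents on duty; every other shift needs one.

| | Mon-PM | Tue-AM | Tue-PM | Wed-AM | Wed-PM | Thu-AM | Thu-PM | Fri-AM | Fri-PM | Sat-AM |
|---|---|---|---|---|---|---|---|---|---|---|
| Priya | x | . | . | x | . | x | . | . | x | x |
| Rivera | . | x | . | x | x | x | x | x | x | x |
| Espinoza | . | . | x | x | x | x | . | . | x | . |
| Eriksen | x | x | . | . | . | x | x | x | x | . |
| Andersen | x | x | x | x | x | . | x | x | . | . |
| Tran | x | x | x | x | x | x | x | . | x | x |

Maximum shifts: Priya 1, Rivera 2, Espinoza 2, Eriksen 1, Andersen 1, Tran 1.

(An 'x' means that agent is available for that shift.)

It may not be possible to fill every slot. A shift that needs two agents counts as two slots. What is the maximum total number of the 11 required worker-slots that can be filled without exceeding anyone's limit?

Total capacity across all agents is 1+2+2+1+1+1 = 8, and 11 slots are needed, so at most 8 can be filled.
An assignment achieving 8: Mon-PM→Eriksen, Tue-AM→Rivera, Tue-PM→Espinoza, Wed-PM→Espinoza, Thu-PM→Andersen+Tran, Fri-AM→Rivera, Sat-AM→Priya.
Loads: Priya 1/1, Rivera 2/2, Espinoza 2/2, Eriksen 1/1, Andersen 1/1, Tran 1/1.

8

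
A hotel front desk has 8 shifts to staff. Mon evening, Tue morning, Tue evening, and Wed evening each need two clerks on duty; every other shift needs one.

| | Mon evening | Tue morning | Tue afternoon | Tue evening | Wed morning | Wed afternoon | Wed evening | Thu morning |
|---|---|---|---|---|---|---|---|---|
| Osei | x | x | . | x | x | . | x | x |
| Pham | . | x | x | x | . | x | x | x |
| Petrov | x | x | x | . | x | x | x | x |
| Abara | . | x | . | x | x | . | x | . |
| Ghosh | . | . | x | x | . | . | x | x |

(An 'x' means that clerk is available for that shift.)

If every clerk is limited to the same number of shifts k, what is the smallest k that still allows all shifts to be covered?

With 5 clerks and 12 worker-slots to fill, someone must work at least ⌈12/5⌉ = 3 shifts, so k ≥ 3.
k = 3 works: Mon evening→Osei+Petrov, Tue morning→Pham+Petrov, Tue afternoon→Pham, Tue evening→Abara+Ghosh, Wed morning→Osei, Wed afternoon→Pham, Wed evening→Petrov+Abara, Thu morning→Osei.
Loads: Osei 3, Pham 3, Petrov 3, Abara 2, Ghosh 1 — all ≤ 3.

3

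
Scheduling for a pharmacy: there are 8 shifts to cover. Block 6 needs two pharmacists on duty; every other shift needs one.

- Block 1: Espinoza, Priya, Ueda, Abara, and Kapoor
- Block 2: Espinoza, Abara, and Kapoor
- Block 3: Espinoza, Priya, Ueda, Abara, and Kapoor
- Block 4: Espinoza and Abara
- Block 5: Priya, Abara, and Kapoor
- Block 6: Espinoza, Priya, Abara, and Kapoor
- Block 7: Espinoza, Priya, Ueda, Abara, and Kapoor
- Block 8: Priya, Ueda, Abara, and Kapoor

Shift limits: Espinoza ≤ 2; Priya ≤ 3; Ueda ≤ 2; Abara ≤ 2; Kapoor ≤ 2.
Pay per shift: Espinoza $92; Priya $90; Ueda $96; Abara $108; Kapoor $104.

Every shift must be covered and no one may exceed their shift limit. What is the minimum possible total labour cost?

$854

Picking the cheapest available pharmacist for each shift independently would cost $816, but that ignores the shift limits.
An optimal schedule: Block 1→Ueda, Block 2→Espinoza, Block 3→Ueda, Block 4→Espinoza, Block 5→Priya, Block 6→Priya+Kapoor, Block 7→Kapoor, Block 8→Priya.
Total: 96 + 92 + 96 + 92 + 90 + 90 + 104 + 104 + 90 = $854.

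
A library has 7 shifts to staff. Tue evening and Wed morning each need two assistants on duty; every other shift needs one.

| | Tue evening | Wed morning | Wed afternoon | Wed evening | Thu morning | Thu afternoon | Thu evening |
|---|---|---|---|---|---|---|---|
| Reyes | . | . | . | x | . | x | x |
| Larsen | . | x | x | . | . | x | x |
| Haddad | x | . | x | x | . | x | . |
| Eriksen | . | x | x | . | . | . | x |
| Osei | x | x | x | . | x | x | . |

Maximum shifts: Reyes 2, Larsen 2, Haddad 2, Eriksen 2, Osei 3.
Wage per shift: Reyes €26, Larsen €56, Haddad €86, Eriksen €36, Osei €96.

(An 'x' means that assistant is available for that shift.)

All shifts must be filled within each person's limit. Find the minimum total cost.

€514

Tue evening can only be covered by Haddad and Osei, so that assignment is forced.
Thu morning can only be covered by Osei, so that assignment is forced.
Picking the cheapest available assistant for each shift independently would cost €484, but that ignores the shift limits.
An optimal schedule: Tue evening→Haddad+Osei, Wed morning→Eriksen+Larsen, Wed afternoon→Eriksen, Wed evening→Reyes, Thu morning→Osei, Thu afternoon→Larsen, Thu evening→Reyes.
Total: 86 + 96 + 36 + 56 + 36 + 26 + 96 + 56 + 26 = €514.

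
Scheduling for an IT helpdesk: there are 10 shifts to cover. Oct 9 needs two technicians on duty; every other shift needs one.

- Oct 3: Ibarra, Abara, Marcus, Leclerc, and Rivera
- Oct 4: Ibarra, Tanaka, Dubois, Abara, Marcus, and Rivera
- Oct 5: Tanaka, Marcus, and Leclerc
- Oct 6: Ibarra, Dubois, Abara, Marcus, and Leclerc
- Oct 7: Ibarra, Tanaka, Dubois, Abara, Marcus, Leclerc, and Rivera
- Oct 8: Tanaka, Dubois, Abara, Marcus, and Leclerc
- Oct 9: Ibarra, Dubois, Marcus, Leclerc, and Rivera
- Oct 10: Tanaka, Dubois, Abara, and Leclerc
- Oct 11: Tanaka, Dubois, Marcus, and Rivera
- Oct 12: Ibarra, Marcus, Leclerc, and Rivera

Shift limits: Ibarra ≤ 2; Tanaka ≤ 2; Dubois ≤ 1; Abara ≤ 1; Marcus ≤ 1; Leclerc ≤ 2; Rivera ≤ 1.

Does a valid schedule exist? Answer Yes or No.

Total capacity is 2+2+1+1+1+2+1 = 10 but 11 worker-slots are needed — infeasible.

No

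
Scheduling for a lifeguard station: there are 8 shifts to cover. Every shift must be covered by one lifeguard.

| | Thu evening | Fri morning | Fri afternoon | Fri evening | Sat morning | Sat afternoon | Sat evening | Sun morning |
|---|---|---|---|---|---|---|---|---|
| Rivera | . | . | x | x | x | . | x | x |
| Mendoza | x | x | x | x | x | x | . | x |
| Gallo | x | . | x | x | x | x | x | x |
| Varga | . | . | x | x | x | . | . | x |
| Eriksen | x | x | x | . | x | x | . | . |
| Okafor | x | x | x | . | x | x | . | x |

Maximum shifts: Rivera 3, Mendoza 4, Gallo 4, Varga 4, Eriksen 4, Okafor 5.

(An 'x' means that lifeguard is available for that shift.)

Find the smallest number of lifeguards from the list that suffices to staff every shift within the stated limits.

8 slots to fill and no one can take more than 5, so at least ⌈8/5⌉ = 2 lifeguards are needed.
Rivera and Okafor alone can cover everything: Thu evening→Okafor, Fri morning→Okafor, Fri afternoon→Rivera, Fri evening→Rivera, Sat morning→Okafor, Sat afternoon→Okafor, Sat evening→Rivera, Sun morning→Okafor.

2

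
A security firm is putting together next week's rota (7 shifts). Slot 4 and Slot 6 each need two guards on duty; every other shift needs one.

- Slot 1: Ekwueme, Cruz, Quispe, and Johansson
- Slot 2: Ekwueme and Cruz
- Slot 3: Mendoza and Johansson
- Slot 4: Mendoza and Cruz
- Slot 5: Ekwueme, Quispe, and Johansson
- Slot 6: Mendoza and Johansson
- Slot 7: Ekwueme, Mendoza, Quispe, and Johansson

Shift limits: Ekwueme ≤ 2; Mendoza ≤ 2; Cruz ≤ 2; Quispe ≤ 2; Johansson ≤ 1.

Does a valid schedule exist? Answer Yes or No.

Total capacity is 9 and 9 slots are needed, so capacity alone doesn't rule it out.
Shifts {Slot 3, Slot 4, Slot 6} need 5 worker-slots in total, but the guards available for any of those shifts (Mendoza, Cruz, and Johansson) can supply at most 4 among them. So no valid schedule exists.

No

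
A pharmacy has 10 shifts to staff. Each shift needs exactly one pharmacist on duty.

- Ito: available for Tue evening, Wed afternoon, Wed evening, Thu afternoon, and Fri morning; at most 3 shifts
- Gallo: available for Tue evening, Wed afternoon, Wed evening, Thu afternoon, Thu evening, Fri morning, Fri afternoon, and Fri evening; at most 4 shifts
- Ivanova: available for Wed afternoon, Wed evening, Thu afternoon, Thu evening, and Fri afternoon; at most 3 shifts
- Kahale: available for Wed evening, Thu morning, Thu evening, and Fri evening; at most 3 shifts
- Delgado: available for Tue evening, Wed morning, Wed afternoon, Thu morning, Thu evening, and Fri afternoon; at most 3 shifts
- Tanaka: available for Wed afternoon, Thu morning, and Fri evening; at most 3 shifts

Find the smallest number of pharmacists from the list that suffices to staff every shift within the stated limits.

3

10 slots to fill and no one can take more than 4, so at least ⌈10/4⌉ = 3 pharmacists are needed.
Ito, Gallo, and Delgado alone can cover everything: Tue evening→Gallo, Wed morning→Delgado, Wed afternoon→Delgado, Wed evening→Ito, Thu morning→Delgado, Thu afternoon→Ito, Thu evening→Gallo, Fri morning→Ito, Fri afternoon→Gallo, Fri evening→Gallo.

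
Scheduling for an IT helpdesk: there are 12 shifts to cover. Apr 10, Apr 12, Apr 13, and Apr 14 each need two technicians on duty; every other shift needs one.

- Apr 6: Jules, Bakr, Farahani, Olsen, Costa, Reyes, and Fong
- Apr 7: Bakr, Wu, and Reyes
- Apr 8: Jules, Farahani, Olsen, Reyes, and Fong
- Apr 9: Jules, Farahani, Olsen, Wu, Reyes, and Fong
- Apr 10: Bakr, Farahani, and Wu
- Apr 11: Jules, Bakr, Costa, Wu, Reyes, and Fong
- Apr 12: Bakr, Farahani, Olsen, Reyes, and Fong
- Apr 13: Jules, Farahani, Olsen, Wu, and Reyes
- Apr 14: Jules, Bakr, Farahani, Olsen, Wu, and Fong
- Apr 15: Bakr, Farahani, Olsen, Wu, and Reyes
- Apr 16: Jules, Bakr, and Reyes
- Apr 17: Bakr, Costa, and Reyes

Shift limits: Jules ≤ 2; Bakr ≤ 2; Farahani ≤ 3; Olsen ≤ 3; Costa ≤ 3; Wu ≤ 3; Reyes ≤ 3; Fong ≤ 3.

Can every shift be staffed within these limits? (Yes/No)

One valid schedule: Apr 6→Olsen, Apr 7→Bakr, Apr 8→Jules, Apr 9→Farahani, Apr 10→Bakr+Farahani, Apr 11→Costa, Apr 12→Olsen+Reyes, Apr 13→Olsen+Wu, Apr 14→Wu+Fong, Apr 15→Farahani, Apr 16→Jules, Apr 17→Costa.
Loads: Jules 2/2, Bakr 2/2, Farahani 3/3, Olsen 3/3, Costa 2/3, Wu 2/3, Reyes 1/3, Fong 1/3 — all within limits.

Yes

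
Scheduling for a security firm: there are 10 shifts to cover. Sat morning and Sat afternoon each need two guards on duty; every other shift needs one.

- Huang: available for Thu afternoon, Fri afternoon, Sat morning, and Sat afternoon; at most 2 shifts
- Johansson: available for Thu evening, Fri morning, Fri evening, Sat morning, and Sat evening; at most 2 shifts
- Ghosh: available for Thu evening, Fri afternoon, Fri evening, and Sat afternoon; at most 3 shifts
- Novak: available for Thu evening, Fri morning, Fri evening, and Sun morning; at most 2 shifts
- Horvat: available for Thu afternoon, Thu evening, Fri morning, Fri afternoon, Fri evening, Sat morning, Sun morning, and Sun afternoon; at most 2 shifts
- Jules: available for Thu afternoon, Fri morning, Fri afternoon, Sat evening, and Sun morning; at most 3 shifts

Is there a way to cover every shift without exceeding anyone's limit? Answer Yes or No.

Sat afternoon can only be covered by Huang and Ghosh, so that assignment is forced.
Sun afternoon can only be covered by Horvat, so that assignment is forced.
One valid schedule: Thu afternoon→Huang, Thu evening→Ghosh, Fri morning→Novak, Fri afternoon→Jules, Fri evening→Ghosh, Sat morning→Johansson+Horvat, Sat afternoon→Huang+Ghosh, Sat evening→Johansson, Sun morning→Novak, Sun afternoon→Horvat.
Loads: Huang 2/2, Johansson 2/2, Ghosh 3/3, Novak 2/2, Horvat 2/2, Jules 1/3 — all within limits.

Yes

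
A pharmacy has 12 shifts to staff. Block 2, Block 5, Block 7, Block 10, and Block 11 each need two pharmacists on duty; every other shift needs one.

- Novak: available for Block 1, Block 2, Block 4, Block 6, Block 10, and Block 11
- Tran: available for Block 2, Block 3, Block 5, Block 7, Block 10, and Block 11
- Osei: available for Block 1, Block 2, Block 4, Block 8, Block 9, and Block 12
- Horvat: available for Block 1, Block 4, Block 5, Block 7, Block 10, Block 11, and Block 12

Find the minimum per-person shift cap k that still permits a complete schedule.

With 4 pharmacists and 17 worker-slots to fill, someone must work at least ⌈17/4⌉ = 5 shifts, so k ≥ 5.
k = 5 works: Block 1→Novak, Block 2→Novak+Tran, Block 3→Tran, Block 4→Novak, Block 5→Tran+Horvat, Block 6→Novak, Block 7→Tran+Horvat, Block 8→Osei, Block 9→Osei, Block 10→Novak+Horvat, Block 11→Tran+Horvat, Block 12→Osei.
Loads: Novak 5, Tran 5, Osei 3, Horvat 4 — all ≤ 5.

5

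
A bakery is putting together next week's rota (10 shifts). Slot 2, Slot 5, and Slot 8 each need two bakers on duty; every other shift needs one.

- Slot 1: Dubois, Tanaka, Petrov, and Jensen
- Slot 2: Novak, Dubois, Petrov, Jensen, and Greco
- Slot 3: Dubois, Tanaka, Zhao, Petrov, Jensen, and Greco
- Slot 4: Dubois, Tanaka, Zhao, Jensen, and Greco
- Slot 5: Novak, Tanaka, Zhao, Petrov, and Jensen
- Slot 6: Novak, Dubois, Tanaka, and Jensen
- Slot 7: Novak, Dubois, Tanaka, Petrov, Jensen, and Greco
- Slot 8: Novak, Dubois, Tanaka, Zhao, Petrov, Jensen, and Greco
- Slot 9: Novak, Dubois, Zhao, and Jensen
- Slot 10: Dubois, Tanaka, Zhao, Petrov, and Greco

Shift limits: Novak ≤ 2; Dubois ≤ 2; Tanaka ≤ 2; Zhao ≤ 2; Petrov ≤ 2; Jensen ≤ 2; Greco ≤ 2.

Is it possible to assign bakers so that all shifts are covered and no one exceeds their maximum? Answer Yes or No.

Yes

One valid schedule: Slot 1→Dubois, Slot 2→Petrov+Jensen, Slot 3→Tanaka, Slot 4→Dubois, Slot 5→Zhao+Jensen, Slot 6→Novak, Slot 7→Petrov, Slot 8→Zhao+Greco, Slot 9→Novak, Slot 10→Tanaka.
Loads: Novak 2/2, Dubois 2/2, Tanaka 2/2, Zhao 2/2, Petrov 2/2, Jensen 2/2, Greco 1/2 — all within limits.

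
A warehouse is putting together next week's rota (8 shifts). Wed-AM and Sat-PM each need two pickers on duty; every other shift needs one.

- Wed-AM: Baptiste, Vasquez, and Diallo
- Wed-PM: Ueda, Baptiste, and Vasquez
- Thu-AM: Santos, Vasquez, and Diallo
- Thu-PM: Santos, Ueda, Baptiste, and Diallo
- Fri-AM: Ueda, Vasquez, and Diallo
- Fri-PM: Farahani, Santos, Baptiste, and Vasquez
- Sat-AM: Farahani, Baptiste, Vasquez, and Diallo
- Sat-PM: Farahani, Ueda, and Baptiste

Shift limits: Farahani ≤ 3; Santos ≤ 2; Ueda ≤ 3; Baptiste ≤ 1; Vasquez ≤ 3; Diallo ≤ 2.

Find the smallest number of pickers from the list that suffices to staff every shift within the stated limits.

4

10 slots to fill and no one can take more than 3, so at least ⌈10/3⌉ = 4 pickers are needed.
Farahani, Ueda, Baptiste, and Vasquez alone can cover everything: Wed-AM→Baptiste+Vasquez, Wed-PM→Vasquez, Thu-AM→Vasquez, Thu-PM→Ueda, Fri-AM→Ueda, Fri-PM→Farahani, Sat-AM→Farahani, Sat-PM→Farahani+Ueda.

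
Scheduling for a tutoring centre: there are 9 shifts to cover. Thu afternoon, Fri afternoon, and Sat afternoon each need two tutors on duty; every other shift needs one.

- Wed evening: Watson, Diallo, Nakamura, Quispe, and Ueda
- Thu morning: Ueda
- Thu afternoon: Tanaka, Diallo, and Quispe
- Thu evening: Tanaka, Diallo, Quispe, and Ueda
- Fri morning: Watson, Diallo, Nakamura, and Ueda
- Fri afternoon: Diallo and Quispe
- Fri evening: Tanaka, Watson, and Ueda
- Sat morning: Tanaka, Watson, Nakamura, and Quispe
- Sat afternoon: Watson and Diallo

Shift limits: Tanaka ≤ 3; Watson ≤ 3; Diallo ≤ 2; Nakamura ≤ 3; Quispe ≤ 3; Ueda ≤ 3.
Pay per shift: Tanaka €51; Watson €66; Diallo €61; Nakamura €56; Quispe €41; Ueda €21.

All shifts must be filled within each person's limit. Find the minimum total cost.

Thu morning can only be covered by Ueda, so that assignment is forced.
Fri afternoon can only be covered by Diallo and Quispe, so that assignment is forced.
Sat afternoon can only be covered by Watson and Diallo, so that assignment is forced.
Picking the cheapest available tutor for each shift independently would cost €467, but that ignores the shift limits.
An optimal schedule: Wed evening→Quispe, Thu morning→Ueda, Thu afternoon→Quispe+Tanaka, Thu evening→Tanaka, Fri morning→Ueda, Fri afternoon→Quispe+Diallo, Fri evening→Ueda, Sat morning→Tanaka, Sat afternoon→Diallo+Watson.
Total: 41 + 21 + 41 + 51 + 51 + 21 + 41 + 61 + 21 + 51 + 61 + 66 = €527.

€527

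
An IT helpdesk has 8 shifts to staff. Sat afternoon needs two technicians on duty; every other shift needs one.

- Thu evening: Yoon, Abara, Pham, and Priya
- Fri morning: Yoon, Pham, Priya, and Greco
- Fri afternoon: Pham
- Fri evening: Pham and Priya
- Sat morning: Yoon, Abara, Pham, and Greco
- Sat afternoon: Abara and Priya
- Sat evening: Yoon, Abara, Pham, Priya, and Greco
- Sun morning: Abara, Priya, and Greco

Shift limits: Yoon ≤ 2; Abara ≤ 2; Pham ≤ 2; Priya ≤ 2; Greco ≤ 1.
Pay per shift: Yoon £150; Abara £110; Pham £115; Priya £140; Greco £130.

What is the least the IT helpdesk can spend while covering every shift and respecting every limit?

£1160

Fri afternoon can only be covered by Pham, so that assignment is forced.
Sat afternoon can only be covered by Abara and Priya, so that assignment is forced.
Picking the cheapest available technician for each shift independently would cost £1035, but that ignores the shift limits.
An optimal schedule: Thu evening→Yoon, Fri morning→Yoon, Fri afternoon→Pham, Fri evening→Pham, Sat morning→Greco, Sat afternoon→Abara+Priya, Sat evening→Priya, Sun morning→Abara.
Total: 150 + 150 + 115 + 115 + 130 + 110 + 140 + 140 + 110 = £1160.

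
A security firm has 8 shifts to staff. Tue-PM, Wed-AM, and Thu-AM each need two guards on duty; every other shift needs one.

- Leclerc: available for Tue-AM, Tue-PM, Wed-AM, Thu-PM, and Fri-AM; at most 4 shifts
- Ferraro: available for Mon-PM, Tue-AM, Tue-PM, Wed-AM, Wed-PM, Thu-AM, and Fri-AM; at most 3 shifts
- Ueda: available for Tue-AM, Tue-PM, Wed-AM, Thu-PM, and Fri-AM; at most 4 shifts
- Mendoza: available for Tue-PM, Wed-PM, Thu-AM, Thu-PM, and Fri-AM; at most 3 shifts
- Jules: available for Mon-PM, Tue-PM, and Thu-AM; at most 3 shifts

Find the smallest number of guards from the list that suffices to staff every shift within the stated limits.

11 slots to fill and no one can take more than 4, so at least ⌈11/4⌉ = 3 guards are needed.
No set of 3 guards can cover every shift (each such set leaves at least one shift with no one available or exceeds a cap).
Leclerc, Ferraro, Ueda, and Mendoza alone can cover everything: Mon-PM→Ferraro, Tue-AM→Leclerc, Tue-PM→Ueda+Mendoza, Wed-AM→Leclerc+Ueda, Wed-PM→Ferraro, Thu-AM→Ferraro+Mendoza, Thu-PM→Leclerc, Fri-AM→Leclerc.

4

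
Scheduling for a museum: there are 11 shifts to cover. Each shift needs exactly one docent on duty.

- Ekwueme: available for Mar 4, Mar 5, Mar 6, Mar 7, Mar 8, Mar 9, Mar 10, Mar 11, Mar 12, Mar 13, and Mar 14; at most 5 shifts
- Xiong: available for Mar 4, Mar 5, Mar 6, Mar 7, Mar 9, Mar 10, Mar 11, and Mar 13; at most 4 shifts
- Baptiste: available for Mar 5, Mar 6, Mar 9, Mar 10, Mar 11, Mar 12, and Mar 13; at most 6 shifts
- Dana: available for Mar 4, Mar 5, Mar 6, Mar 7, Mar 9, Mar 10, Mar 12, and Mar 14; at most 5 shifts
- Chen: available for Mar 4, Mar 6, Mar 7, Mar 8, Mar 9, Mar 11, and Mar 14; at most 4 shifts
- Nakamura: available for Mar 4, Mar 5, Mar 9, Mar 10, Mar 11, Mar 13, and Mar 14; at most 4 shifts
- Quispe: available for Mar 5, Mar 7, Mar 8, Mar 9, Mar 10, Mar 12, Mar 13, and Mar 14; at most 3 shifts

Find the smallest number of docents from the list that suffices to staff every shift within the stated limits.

11 slots to fill and no one can take more than 6, so at least ⌈11/6⌉ = 2 docents are needed.
Ekwueme and Baptiste alone can cover everything: Mar 4→Ekwueme, Mar 5→Ekwueme, Mar 6→Baptiste, Mar 7→Ekwueme, Mar 8→Ekwueme, Mar 9→Baptiste, Mar 10→Baptiste, Mar 11→Baptiste, Mar 12→Baptiste, Mar 13→Baptiste, Mar 14→Ekwueme.

2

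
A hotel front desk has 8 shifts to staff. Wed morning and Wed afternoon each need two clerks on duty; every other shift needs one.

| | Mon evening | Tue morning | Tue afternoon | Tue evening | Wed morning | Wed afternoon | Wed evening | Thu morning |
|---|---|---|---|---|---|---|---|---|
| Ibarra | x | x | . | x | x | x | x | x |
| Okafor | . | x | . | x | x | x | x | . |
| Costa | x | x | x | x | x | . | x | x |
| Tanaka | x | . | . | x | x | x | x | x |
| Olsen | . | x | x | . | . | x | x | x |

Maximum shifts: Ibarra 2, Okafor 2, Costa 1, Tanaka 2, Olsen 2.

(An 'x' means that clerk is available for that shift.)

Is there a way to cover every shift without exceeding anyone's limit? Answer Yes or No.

Total capacity is 2+2+1+2+2 = 9 but 10 worker-slots are needed — infeasible.

No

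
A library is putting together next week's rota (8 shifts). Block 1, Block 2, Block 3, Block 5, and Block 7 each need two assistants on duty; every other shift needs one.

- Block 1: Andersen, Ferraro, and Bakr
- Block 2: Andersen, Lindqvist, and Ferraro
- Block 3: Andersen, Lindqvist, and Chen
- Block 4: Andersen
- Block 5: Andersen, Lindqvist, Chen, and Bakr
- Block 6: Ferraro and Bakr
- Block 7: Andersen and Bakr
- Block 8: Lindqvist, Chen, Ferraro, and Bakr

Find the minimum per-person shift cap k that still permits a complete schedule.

With 5 assistants and 13 worker-slots to fill, someone must work at least ⌈13/5⌉ = 3 shifts, so k ≥ 3.
k = 3 works: Block 1→Andersen+Ferraro, Block 2→Lindqvist+Ferraro, Block 3→Lindqvist+Chen, Block 4→Andersen, Block 5→Chen+Bakr, Block 6→Ferraro, Block 7→Andersen+Bakr, Block 8→Lindqvist.
Loads: Andersen 3, Lindqvist 3, Chen 2, Ferraro 3, Bakr 2 — all ≤ 3.

3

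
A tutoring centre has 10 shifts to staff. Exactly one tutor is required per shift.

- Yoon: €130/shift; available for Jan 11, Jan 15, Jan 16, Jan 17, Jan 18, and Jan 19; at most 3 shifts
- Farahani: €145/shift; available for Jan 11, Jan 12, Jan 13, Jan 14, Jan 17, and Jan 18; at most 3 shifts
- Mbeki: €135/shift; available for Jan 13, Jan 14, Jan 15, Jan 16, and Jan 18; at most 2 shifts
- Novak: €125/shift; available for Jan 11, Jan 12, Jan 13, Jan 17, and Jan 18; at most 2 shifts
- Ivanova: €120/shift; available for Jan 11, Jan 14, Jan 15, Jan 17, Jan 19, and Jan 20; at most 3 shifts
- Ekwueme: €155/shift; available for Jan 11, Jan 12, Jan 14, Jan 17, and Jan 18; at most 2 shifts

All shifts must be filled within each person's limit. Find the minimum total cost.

Jan 20 can only be covered by Ivanova, so that assignment is forced.
Picking the cheapest available tutor for each shift independently would cost €1225, but that ignores the shift limits.
An optimal schedule: Jan 11→Yoon, Jan 12→Novak, Jan 13→Novak, Jan 14→Mbeki, Jan 15→Ivanova, Jan 16→Yoon, Jan 17→Yoon, Jan 18→Mbeki, Jan 19→Ivanova, Jan 20→Ivanova.
Total: 130 + 125 + 125 + 135 + 120 + 130 + 130 + 135 + 120 + 120 = €1270.

€1270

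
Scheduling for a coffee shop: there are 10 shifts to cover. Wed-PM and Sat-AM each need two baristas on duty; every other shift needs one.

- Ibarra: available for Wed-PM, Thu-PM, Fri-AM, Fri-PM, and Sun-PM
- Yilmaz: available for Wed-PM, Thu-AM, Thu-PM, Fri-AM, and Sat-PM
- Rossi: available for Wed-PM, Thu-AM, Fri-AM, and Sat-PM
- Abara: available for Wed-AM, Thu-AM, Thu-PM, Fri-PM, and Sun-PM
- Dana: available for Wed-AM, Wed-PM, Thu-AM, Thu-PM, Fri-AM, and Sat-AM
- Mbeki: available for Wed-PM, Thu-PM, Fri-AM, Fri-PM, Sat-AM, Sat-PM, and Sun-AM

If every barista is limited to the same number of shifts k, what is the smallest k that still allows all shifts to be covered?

2

With 6 baristas and 12 worker-slots to fill, someone must work at least ⌈12/6⌉ = 2 shifts, so k ≥ 2.
k = 2 works: Wed-AM→Abara, Wed-PM→Rossi+Dana, Thu-AM→Yilmaz, Thu-PM→Abara, Fri-AM→Rossi, Fri-PM→Ibarra, Sat-AM→Dana+Mbeki, Sat-PM→Yilmaz, Sun-AM→Mbeki, Sun-PM→Ibarra.
Loads: Ibarra 2, Yilmaz 2, Rossi 2, Abara 2, Dana 2, Mbeki 2 — all ≤ 2.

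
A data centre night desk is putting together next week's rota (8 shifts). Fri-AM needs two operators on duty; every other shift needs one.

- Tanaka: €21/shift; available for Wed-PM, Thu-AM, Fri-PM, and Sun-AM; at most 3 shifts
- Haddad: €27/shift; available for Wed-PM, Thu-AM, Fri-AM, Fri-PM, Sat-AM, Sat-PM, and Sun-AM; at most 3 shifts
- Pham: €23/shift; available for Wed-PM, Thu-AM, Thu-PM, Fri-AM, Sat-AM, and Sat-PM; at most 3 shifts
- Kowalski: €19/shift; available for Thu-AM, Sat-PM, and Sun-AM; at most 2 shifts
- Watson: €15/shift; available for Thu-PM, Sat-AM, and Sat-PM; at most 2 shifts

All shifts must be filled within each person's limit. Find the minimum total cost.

Fri-AM can only be covered by Haddad and Pham, so that assignment is forced.
Picking the cheapest available operator for each shift independently would cost €175, but that ignores the shift limits.
An optimal schedule: Wed-PM→Tanaka, Thu-AM→Tanaka, Thu-PM→Watson, Fri-AM→Pham+Haddad, Fri-PM→Tanaka, Sat-AM→Watson, Sat-PM→Kowalski, Sun-AM→Kowalski.
Total: 21 + 21 + 15 + 23 + 27 + 21 + 15 + 19 + 19 = €181.

€181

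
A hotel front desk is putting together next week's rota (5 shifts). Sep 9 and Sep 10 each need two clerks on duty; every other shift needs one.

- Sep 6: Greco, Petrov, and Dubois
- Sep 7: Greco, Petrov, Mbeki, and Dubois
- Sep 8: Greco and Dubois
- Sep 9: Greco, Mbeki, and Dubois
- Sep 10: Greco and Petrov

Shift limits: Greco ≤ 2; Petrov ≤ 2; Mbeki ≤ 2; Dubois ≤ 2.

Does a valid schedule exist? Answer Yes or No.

Yes

Sep 10 can only be covered by Greco and Petrov, so that assignment is forced.
One valid schedule: Sep 6→Petrov, Sep 7→Mbeki, Sep 8→Greco, Sep 9→Mbeki+Dubois, Sep 10→Greco+Petrov.
Loads: Greco 2/2, Petrov 2/2, Mbeki 2/2, Dubois 1/2 — all within limits.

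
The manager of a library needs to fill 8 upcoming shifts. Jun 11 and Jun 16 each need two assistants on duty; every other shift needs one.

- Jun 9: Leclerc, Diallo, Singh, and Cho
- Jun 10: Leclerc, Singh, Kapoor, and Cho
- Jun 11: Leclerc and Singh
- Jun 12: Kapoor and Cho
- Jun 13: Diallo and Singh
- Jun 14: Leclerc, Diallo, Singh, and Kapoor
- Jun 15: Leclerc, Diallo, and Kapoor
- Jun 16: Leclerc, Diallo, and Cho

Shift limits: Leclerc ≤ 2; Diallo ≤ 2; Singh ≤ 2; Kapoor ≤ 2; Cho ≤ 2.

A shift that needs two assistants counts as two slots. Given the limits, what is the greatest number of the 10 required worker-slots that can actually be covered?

Total capacity across all assistants is 2+2+2+2+2 = 10, and 10 slots are needed, so at most 10 can be filled.
An assignment achieving 10: Jun 9→Singh, Jun 10→Cho, Jun 11→Leclerc+Singh, Jun 12→Kapoor, Jun 13→Diallo, Jun 14→Kapoor, Jun 15→Leclerc, Jun 16→Diallo+Cho.
Loads: Leclerc 2/2, Diallo 2/2, Singh 2/2, Kapoor 2/2, Cho 2/2.

10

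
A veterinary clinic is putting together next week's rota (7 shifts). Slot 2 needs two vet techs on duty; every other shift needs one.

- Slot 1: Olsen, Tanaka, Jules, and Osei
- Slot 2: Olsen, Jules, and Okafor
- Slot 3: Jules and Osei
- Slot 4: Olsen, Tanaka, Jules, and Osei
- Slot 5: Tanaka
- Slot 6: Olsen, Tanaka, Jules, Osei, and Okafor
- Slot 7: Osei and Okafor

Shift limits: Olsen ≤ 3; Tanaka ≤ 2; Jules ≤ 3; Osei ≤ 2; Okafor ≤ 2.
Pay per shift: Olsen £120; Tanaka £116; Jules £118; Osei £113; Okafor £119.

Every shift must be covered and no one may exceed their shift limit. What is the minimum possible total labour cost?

Slot 5 can only be covered by Tanaka, so that assignment is forced.
Picking the cheapest available vet tech for each shift independently would cost £918, but that ignores the shift limits.
An optimal schedule: Slot 1→Tanaka, Slot 2→Jules+Okafor, Slot 3→Osei, Slot 4→Jules, Slot 5→Tanaka, Slot 6→Jules, Slot 7→Osei.
Total: 116 + 118 + 119 + 113 + 118 + 116 + 118 + 113 = £931.

£931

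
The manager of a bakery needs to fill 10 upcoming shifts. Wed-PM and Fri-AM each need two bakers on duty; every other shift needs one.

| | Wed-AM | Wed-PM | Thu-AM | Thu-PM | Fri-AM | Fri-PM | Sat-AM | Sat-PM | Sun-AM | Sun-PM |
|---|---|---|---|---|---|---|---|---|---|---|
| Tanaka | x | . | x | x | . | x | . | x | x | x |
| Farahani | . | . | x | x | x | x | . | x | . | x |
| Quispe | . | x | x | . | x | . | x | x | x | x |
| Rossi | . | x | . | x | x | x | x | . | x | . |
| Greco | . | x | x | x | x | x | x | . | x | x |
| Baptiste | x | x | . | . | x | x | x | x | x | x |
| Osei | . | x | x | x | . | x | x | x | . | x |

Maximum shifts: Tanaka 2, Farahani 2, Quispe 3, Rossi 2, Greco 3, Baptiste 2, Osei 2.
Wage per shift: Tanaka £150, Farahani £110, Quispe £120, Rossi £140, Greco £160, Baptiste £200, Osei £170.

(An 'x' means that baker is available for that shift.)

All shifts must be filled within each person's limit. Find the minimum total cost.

£1640

Picking the cheapest available baker for each shift independently would cost £1430, but that ignores the shift limits.
An optimal schedule: Wed-AM→Tanaka, Wed-PM→Rossi+Greco, Thu-AM→Farahani, Thu-PM→Farahani, Fri-AM→Rossi+Greco, Fri-PM→Tanaka, Sat-AM→Quispe, Sat-PM→Quispe, Sun-AM→Quispe, Sun-PM→Greco.
Total: 150 + 140 + 160 + 110 + 110 + 140 + 160 + 150 + 120 + 120 + 120 + 160 = £1640.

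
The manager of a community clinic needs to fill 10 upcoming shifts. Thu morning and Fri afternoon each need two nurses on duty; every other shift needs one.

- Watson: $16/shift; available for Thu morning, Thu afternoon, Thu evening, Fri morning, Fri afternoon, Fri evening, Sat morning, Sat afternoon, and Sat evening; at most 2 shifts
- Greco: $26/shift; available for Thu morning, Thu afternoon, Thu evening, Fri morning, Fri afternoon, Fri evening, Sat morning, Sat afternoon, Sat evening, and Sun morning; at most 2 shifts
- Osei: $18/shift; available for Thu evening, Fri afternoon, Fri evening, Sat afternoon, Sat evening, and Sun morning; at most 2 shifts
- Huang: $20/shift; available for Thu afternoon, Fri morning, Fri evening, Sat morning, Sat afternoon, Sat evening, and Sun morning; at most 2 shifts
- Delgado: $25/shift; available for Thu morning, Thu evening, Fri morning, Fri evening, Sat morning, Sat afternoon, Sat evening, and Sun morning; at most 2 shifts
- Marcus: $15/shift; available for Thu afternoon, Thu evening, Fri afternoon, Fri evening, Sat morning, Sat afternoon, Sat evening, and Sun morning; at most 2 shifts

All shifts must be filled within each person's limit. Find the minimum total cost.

$240

Picking the cheapest available nurse for each shift independently would cost $193, but that ignores the shift limits.
An optimal schedule: Thu morning→Watson+Greco, Thu afternoon→Watson, Thu evening→Osei, Fri morning→Greco, Fri afternoon→Osei+Marcus, Fri evening→Delgado, Sat morning→Huang, Sat afternoon→Delgado, Sat evening→Marcus, Sun morning→Huang.
Total: 16 + 26 + 16 + 18 + 26 + 18 + 15 + 25 + 20 + 25 + 15 + 20 = $240.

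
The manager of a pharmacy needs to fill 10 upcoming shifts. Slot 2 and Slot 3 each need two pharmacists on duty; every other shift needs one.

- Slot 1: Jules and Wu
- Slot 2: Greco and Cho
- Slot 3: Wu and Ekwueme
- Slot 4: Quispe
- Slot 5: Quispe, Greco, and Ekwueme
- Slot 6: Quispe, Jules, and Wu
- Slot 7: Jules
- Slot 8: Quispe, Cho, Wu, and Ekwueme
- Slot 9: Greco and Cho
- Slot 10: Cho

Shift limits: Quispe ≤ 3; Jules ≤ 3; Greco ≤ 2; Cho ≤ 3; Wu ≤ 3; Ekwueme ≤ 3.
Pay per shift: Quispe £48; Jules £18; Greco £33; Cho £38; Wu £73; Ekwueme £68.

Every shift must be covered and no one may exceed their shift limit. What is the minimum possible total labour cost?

Slot 2 can only be covered by Greco and Cho, so that assignment is forced.
Slot 3 can only be covered by Wu and Ekwueme, so that assignment is forced.
Slot 4 can only be covered by Quispe, so that assignment is forced.
Picking the cheapest available pharmacist for each shift independently would cost £456, but that ignores the shift limits.
An optimal schedule: Slot 1→Jules, Slot 2→Greco+Cho, Slot 3→Ekwueme+Wu, Slot 4→Quispe, Slot 5→Quispe, Slot 6→Jules, Slot 7→Jules, Slot 8→Cho, Slot 9→Greco, Slot 10→Cho.
Total: 18 + 33 + 38 + 68 + 73 + 48 + 48 + 18 + 18 + 38 + 33 + 38 = £471.

£471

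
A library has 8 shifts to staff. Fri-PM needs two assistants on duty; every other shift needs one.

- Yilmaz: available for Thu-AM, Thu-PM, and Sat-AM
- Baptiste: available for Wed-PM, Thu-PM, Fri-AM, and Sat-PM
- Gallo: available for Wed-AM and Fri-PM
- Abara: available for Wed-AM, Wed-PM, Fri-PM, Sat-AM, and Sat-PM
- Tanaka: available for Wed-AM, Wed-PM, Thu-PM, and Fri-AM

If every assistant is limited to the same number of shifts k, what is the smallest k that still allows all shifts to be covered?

With 5 assistants and 9 worker-slots to fill, someone must work at least ⌈9/5⌉ = 2 shifts, so k ≥ 2.
k = 2 works: Wed-AM→Gallo, Wed-PM→Abara, Thu-AM→Yilmaz, Thu-PM→Tanaka, Fri-AM→Baptiste, Fri-PM→Gallo+Abara, Sat-AM→Yilmaz, Sat-PM→Baptiste.
Loads: Yilmaz 2, Baptiste 2, Gallo 2, Abara 2, Tanaka 1 — all ≤ 2.

2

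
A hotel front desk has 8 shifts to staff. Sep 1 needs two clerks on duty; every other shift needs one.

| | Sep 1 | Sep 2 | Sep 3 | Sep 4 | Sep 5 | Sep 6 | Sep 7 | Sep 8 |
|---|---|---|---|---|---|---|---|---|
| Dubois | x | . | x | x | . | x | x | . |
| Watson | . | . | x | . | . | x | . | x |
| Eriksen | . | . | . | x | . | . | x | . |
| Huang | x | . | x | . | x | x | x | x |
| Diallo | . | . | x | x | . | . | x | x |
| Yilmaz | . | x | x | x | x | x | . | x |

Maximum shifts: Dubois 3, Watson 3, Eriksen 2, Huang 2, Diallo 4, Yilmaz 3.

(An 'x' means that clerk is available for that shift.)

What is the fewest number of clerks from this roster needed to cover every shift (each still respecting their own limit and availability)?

9 slots to fill and no one can take more than 4, so at least ⌈9/4⌉ = 3 clerks are needed.
No set of 3 clerks can cover every shift (each such set leaves at least one shift with no one available or exceeds a cap).
Dubois, Watson, Huang, and Yilmaz alone can cover everything: Sep 1→Dubois+Huang, Sep 2→Yilmaz, Sep 3→Watson, Sep 4→Dubois, Sep 5→Huang, Sep 6→Watson, Sep 7→Dubois, Sep 8→Watson.

4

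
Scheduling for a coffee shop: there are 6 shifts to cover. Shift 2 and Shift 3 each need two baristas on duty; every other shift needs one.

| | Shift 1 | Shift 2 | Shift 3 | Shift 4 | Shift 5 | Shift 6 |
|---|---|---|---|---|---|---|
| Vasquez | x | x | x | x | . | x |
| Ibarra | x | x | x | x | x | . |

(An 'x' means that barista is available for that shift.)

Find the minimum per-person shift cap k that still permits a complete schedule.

4

With 2 baristas and 8 worker-slots to fill, someone must work at least ⌈8/2⌉ = 4 shifts, so k ≥ 4.
k = 4 works: Shift 1→Vasquez, Shift 2→Vasquez+Ibarra, Shift 3→Vasquez+Ibarra, Shift 4→Ibarra, Shift 5→Ibarra, Shift 6→Vasquez.
Loads: Vasquez 4, Ibarra 4 — all ≤ 4.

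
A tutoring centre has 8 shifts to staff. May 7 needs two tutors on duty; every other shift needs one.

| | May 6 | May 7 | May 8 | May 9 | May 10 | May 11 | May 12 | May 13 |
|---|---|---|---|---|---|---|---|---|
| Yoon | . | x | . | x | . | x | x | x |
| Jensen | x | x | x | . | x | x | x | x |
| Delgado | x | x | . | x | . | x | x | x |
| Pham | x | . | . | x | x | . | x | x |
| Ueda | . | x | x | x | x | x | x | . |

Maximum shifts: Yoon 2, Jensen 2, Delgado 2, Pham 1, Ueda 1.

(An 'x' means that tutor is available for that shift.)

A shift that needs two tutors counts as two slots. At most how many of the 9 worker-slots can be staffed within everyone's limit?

Total capacity across all tutors is 2+2+2+1+1 = 8, and 9 slots are needed, so at most 8 can be filled.
An assignment achieving 8: May 6→Jensen, May 7→Yoon+Delgado, May 8→Jensen, May 9→Yoon, May 10→Pham, May 11→Delgado, May 12→Ueda.
Loads: Yoon 2/2, Jensen 2/2, Delgado 2/2, Pham 1/1, Ueda 1/1.

8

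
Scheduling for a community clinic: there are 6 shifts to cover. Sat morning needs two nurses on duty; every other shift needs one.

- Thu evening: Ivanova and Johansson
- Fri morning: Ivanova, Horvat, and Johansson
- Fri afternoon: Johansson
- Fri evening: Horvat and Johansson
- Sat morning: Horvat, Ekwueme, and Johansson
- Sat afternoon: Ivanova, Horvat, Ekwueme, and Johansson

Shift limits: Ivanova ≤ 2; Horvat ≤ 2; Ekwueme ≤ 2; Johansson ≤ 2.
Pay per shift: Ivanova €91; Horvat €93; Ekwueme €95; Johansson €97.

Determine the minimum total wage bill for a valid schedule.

Fri afternoon can only be covered by Johansson, so that assignment is forced.
Picking the cheapest available nurse for each shift independently would cost €651, but that ignores the shift limits.
An optimal schedule: Thu evening→Ivanova, Fri morning→Ivanova, Fri afternoon→Johansson, Fri evening→Horvat, Sat morning→Horvat+Ekwueme, Sat afternoon→Ekwueme.
Total: 91 + 91 + 97 + 93 + 93 + 95 + 95 = €655.

€655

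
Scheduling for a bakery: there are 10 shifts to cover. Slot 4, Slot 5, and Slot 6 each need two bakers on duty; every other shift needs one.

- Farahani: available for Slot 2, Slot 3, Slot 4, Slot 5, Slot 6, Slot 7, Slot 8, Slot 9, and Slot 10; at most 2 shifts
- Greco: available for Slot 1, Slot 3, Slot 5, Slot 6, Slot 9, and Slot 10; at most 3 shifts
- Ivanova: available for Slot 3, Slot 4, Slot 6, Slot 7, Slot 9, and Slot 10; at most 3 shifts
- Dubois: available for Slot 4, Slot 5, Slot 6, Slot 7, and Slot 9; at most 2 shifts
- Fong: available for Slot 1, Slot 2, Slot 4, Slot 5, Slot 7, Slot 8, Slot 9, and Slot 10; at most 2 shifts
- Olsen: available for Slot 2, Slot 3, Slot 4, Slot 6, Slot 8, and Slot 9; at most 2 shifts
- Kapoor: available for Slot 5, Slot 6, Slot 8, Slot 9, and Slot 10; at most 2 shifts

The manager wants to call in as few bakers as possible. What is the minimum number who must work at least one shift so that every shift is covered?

13 slots to fill and no one can take more than 3, so at least ⌈13/3⌉ = 5 bakers are needed.
Any 5 bakers together have capacity at most 3+3+2+2+2 = 12 < 13 slots, so 5 can never suffice.
Farahani, Greco, Ivanova, Dubois, Fong, and Olsen alone can cover everything: Slot 1→Greco, Slot 2→Farahani, Slot 3→Greco, Slot 4→Ivanova+Fong, Slot 5→Dubois+Fong, Slot 6→Dubois+Olsen, Slot 7→Ivanova, Slot 8→Farahani, Slot 9→Ivanova, Slot 10→Greco.

6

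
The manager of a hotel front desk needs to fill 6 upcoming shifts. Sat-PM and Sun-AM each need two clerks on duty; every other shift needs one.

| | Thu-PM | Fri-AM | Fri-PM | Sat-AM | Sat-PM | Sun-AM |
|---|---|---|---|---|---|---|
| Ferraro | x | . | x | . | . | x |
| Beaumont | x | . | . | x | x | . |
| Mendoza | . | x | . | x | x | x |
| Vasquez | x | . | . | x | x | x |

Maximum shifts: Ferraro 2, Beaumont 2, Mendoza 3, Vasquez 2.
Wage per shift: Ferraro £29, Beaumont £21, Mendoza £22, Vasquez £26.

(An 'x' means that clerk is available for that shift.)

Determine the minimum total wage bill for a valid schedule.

Fri-AM can only be covered by Mendoza, so that assignment is forced.
Fri-PM can only be covered by Ferraro, so that assignment is forced.
Picking the cheapest available clerk for each shift independently would cost £184, but that ignores the shift limits.
An optimal schedule: Thu-PM→Beaumont, Fri-AM→Mendoza, Fri-PM→Ferraro, Sat-AM→Beaumont, Sat-PM→Mendoza+Vasquez, Sun-AM→Mendoza+Vasquez.
Total: 21 + 22 + 29 + 21 + 22 + 26 + 22 + 26 = £189.

£189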